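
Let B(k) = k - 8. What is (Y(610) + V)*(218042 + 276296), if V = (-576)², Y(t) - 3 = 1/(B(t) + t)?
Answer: 99390646432181/606 ≈ 1.6401e+11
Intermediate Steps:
B(k) = -8 + k
Y(t) = 3 + 1/(-8 + 2*t) (Y(t) = 3 + 1/((-8 + t) + t) = 3 + 1/(-8 + 2*t))
V = 331776
(Y(610) + V)*(218042 + 276296) = ((-23 + 6*610)/(2*(-4 + 610)) + 331776)*(218042 + 276296) = ((½)*(-23 + 3660)/606 + 331776)*494338 = ((½)*(1/606)*3637 + 331776)*494338 = (3637/1212 + 331776)*494338 = (402116149/1212)*494338 = 99390646432181/606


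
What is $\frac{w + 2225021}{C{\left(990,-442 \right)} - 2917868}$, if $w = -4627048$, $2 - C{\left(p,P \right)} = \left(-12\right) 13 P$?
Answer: $\frac{2402027}{2986818} \approx 0.80421$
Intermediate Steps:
$C{\left(p,P \right)} = 2 + 156 P$ ($C{\left(p,P \right)} = 2 - \left(-12\right) 13 P = 2 - - 156 P = 2 + 156 P$)
$\frac{w + 2225021}{C{\left(990,-442 \right)} - 2917868} = \frac{-4627048 + 2225021}{\left(2 + 156 \left(-442\right)\right) - 2917868} = - \frac{2402027}{\left(2 - 68952\right) - 2917868} = - \frac{2402027}{-68950 - 2917868} = - \frac{2402027}{-2986818} = \left(-2402027\right) \left(- \frac{1}{2986818}\right) = \frac{2402027}{2986818}$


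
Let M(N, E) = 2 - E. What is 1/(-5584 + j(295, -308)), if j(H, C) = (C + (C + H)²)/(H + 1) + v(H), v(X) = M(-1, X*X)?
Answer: -296/27411811 ≈ -1.0798e-5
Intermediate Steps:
v(X) = 2 - X² (v(X) = 2 - X*X = 2 - X²)
j(H, C) = 2 - H² + (C + (C + H)²)/(1 + H) (j(H, C) = (C + (C + H)²)/(H + 1) + (2 - H²) = (C + (C + H)²)/(1 + H) + (2 - H²) = 2 - H² + (C + (C + H)²)/(1 + H))
1/(-5584 + j(295, -308)) = 1/(-5584 + (2 - 308 + (-308 + 295)² - 1*295² - 1*295*(-2 + 295²))/(1 + 295)) = 1/(-5584 + (2 - 308 + (-13)² - 1*87025 - 1*295*(-2 + 87025))/296) = 1/(-5584 + (2 - 308 + 169 - 87025 - 1*295*87023)/296) = 1/(-5584 + (2 - 308 + 169 - 87025 - 25671785)/296) = 1/(-5584 + (1/296)*(-25758947)) = 1/(-5584 - 25758947/296) = 1/(-27411811/296) = -296/27411811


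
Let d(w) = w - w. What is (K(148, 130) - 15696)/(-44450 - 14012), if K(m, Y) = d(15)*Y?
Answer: 7848/29231 ≈ 0.26848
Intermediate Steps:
d(w) = 0
K(m, Y) = 0 (K(m, Y) = 0*Y = 0)
(K(148, 130) - 15696)/(-44450 - 14012) = (0 - 15696)/(-44450 - 14012) = -15696/(-58462) = -15696*(-1/58462) = 7848/29231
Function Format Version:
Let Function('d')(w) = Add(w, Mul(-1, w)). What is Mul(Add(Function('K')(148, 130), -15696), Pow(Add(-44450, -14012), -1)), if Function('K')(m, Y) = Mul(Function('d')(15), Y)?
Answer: Rational(7848, 29231) ≈ 0.26848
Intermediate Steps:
Function('d')(w) = 0
Function('K')(m, Y) = 0 (Function('K')(m, Y) = Mul(0, Y) = 0)
Mul(Add(Function('K')(148, 130), -15696), Pow(Add(-44450, -14012), -1)) = Mul(Add(0, -15696), Pow(Add(-44450, -14012), -1)) = Mul(-15696, Pow(-58462, -1)) = Mul(-15696, Rational(-1, 58462)) = Rational(7848, 29231)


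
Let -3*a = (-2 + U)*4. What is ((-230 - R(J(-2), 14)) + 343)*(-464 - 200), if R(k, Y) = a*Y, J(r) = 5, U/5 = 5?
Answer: -1080328/3 ≈ -3.6011e+5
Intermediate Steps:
U = 25 (U = 5*5 = 25)
a = -92/3 (a = -(-2 + 25)*4/3 = -23*4/3 = -⅓*92 = -92/3 ≈ -30.667)
R(k, Y) = -92*Y/3
((-230 - R(J(-2), 14)) + 343)*(-464 - 200) = ((-230 - (-92)*14/3) + 343)*(-464 - 200) = ((-230 - 1*(-1288/3)) + 343)*(-664) = ((-230 + 1288/3) + 343)*(-664) = (598/3 + 343)*(-664) = (1627/3)*(-664) = -1080328/3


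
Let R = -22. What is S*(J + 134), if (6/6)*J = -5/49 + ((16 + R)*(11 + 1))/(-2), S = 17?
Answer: 141525/49 ≈ 2888.3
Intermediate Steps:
J = 1759/49 (J = -5/49 + ((16 - 22)*(11 + 1))/(-2) = -5*1/49 - 6*12*(-½) = -5/49 - 72*(-½) = -5/49 + 36 = 1759/49 ≈ 35.898)
S*(J + 134) = 17*(1759/49 + 134) = 17*(8325/49) = 141525/49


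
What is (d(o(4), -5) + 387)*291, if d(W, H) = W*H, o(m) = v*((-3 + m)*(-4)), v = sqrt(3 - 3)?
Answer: 112617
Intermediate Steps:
v = 0 (v = sqrt(0) = 0)
o(m) = 0 (o(m) = 0*((-3 + m)*(-4)) = 0*(12 - 4*m) = 0)
d(W, H) = H*W
(d(o(4), -5) + 387)*291 = (-5*0 + 387)*291 = (0 + 387)*291 = 387*291 = 112617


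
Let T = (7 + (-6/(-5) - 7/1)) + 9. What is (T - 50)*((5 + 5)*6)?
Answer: -2388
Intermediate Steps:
T = 51/5 (T = (7 + (-6*(-⅕) - 7*1)) + 9 = (7 + (6/5 - 7)) + 9 = (7 - 29/5) + 9 = 6/5 + 9 = 51/5 ≈ 10.200)
(T - 50)*((5 + 5)*6) = (51/5 - 50)*((5 + 5)*6) = -398*6 = -199/5*60 = -2388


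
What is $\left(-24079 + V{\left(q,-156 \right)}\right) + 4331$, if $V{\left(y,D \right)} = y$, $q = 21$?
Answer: $-19727$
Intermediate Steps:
$\left(-24079 + V{\left(q,-156 \right)}\right) + 4331 = \left(-24079 + 21\right) + 4331 = -24058 + 4331 = -19727$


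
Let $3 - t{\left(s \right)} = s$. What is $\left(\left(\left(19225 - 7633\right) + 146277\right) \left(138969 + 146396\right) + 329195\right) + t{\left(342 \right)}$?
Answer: $45050616041$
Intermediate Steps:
$t{\left(s \right)} = 3 - s$
$\left(\left(\left(19225 - 7633\right) + 146277\right) \left(138969 + 146396\right) + 329195\right) + t{\left(342 \right)} = \left(\left(\left(19225 - 7633\right) + 146277\right) \left(138969 + 146396\right) + 329195\right) + \left(3 - 342\right) = \left(\left(11592 + 146277\right) 285365 + 329195\right) + \left(3 - 342\right) = \left(157869 \cdot 285365 + 329195\right) - 339 = \left(45050287185 + 329195\right) - 339 = 45050616380 - 339 = 45050616041$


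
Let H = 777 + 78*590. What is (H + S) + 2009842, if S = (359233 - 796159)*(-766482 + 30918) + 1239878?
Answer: 321390332781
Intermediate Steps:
S = 321388276142 (S = -436926*(-735564) + 1239878 = 321387036264 + 1239878 = 321388276142)
H = 46797 (H = 777 + 46020 = 46797)
(H + S) + 2009842 = (46797 + 321388276142) + 2009842 = 321388322939 + 2009842 = 321390332781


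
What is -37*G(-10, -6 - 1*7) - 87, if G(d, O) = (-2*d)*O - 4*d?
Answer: 8053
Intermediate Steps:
G(d, O) = -4*d - 2*O*d (G(d, O) = -2*O*d - 4*d = -4*d - 2*O*d)
-37*G(-10, -6 - 1*7) - 87 = -(-74)*(-10)*(2 + (-6 - 1*7)) - 87 = -(-74)*(-10)*(2 + (-6 - 7)) - 87 = -(-74)*(-10)*(2 - 13) - 87 = -(-74)*(-10)*(-11) - 87 = -37*(-220) - 87 = 8140 - 87 = 8053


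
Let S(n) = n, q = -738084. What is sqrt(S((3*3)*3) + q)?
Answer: I*sqrt(738057) ≈ 859.1*I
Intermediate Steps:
sqrt(S((3*3)*3) + q) = sqrt((3*3)*3 - 738084) = sqrt(9*3 - 738084) = sqrt(27 - 738084) = sqrt(-738057) = I*sqrt(738057)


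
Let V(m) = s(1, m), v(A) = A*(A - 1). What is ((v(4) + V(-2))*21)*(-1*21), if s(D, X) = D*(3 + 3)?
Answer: -7938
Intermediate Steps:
v(A) = A*(-1 + A)
s(D, X) = 6*D (s(D, X) = D*6 = 6*D)
V(m) = 6 (V(m) = 6*1 = 6)
((v(4) + V(-2))*21)*(-1*21) = ((4*(-1 + 4) + 6)*21)*(-1*21) = ((4*3 + 6)*21)*(-21) = ((12 + 6)*21)*(-21) = (18*21)*(-21) = 378*(-21) = -7938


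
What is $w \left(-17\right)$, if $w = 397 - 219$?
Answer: $-3026$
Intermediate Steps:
$w = 178$
$w \left(-17\right) = 178 \left(-17\right) = -3026$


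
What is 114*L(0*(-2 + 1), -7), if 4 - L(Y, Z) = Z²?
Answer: -5130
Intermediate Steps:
L(Y, Z) = 4 - Z²
114*L(0*(-2 + 1), -7) = 114*(4 - 1*(-7)²) = 114*(4 - 1*49) = 114*(4 - 49) = 114*(-45) = -5130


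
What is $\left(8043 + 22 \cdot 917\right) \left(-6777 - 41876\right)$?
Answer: $-1372841701$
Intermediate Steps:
$\left(8043 + 22 \cdot 917\right) \left(-6777 - 41876\right) = \left(8043 + 20174\right) \left(-48653\right) = 28217 \left(-48653\right) = -1372841701$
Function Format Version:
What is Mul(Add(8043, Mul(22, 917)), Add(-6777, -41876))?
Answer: -1372841701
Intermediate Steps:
Mul(Add(8043, Mul(22, 917)), Add(-6777, -41876)) = Mul(Add(8043, 20174), -48653) = Mul(28217, -48653) = -1372841701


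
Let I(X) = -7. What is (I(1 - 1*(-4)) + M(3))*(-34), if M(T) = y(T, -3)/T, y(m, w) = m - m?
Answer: 238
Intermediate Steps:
y(m, w) = 0
M(T) = 0 (M(T) = 0/T = 0)
(I(1 - 1*(-4)) + M(3))*(-34) = (-7 + 0)*(-34) = -7*(-34) = 238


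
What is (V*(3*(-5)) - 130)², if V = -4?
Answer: 4900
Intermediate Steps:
(V*(3*(-5)) - 130)² = (-12*(-5) - 130)² = (-4*(-15) - 130)² = (60 - 130)² = (-70)² = 4900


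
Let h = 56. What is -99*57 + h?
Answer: -5587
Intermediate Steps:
-99*57 + h = -99*57 + 56 = -5643 + 56 = -5587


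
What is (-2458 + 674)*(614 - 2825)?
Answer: 3944424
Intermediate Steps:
(-2458 + 674)*(614 - 2825) = -1784*(-2211) = 3944424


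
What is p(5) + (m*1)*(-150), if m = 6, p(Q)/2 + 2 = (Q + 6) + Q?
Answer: -872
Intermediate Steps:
p(Q) = 8 + 4*Q (p(Q) = -4 + 2*((Q + 6) + Q) = -4 + 2*((6 + Q) + Q) = -4 + 2*(6 + 2*Q) = -4 + (12 + 4*Q) = 8 + 4*Q)
p(5) + (m*1)*(-150) = (8 + 4*5) + (6*1)*(-150) = (8 + 20) + 6*(-150) = 28 - 900 = -872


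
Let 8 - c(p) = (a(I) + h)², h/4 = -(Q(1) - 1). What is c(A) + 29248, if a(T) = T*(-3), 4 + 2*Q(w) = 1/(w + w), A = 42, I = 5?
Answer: 29240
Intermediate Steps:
Q(w) = -2 + 1/(4*w) (Q(w) = -2 + 1/(2*(w + w)) = -2 + 1/(2*((2*w))) = -2 + (1/(2*w))/2 = -2 + 1/(4*w))
a(T) = -3*T
h = 11 (h = 4*(-((-2 + (¼)/1) - 1)) = 4*(-((-2 + (¼)*1) - 1)) = 4*(-((-2 + ¼) - 1)) = 4*(-(-7/4 - 1)) = 4*(-1*(-11/4)) = 4*(11/4) = 11)
c(p) = -8 (c(p) = 8 - (-3*5 + 11)² = 8 - (-15 + 11)² = 8 - 1*(-4)² = 8 - 1*16 = 8 - 16 = -8)
c(A) + 29248 = -8 + 29248 = 29240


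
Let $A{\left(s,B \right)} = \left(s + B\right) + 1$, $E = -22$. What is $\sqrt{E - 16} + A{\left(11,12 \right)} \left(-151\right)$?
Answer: $-3624 + i \sqrt{38} \approx -3624.0 + 6.1644 i$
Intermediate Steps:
$A{\left(s,B \right)} = 1 + B + s$ ($A{\left(s,B \right)} = \left(B + s\right) + 1 = 1 + B + s$)
$\sqrt{E - 16} + A{\left(11,12 \right)} \left(-151\right) = \sqrt{-22 - 16} + \left(1 + 12 + 11\right) \left(-151\right) = \sqrt{-38} + 24 \left(-151\right) = i \sqrt{38} - 3624 = -3624 + i \sqrt{38}$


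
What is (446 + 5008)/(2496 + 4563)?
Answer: 1818/2353 ≈ 0.77263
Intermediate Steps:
(446 + 5008)/(2496 + 4563) = 5454/7059 = 5454*(1/7059) = 1818/2353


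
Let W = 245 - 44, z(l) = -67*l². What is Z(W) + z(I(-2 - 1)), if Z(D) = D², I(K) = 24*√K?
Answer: 156177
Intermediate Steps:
W = 201
Z(W) + z(I(-2 - 1)) = 201² - 67*(24*√(-2 - 1))² = 40401 - 67*(24*√(-3))² = 40401 - 67*(24*(I*√3))² = 40401 - 67*(24*I*√3)² = 40401 - 67*(-1728) = 40401 + 115776 = 156177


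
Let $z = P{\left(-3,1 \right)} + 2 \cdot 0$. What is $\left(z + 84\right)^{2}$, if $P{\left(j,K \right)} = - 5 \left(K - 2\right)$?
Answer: $7921$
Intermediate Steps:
$P{\left(j,K \right)} = 10 - 5 K$ ($P{\left(j,K \right)} = - 5 \left(-2 + K\right) = 10 - 5 K$)
$z = 5$ ($z = \left(10 - 5\right) + 2 \cdot 0 = \left(10 - 5\right) + 0 = 5 + 0 = 5$)
$\left(z + 84\right)^{2} = \left(5 + 84\right)^{2} = 89^{2} = 7921$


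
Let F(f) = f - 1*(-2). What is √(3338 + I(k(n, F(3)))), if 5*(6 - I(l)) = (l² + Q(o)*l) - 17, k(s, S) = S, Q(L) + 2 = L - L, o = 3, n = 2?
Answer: 3*√9290/5 ≈ 57.831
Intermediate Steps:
F(f) = 2 + f (F(f) = f + 2 = 2 + f)
Q(L) = -2 (Q(L) = -2 + (L - L) = -2 + 0 = -2)
I(l) = 47/5 - l²/5 + 2*l/5 (I(l) = 6 - ((l² - 2*l) - 17)/5 = 6 - (-17 + l² - 2*l)/5 = 6 + (17/5 - l²/5 + 2*l/5) = 47/5 - l²/5 + 2*l/5)
√(3338 + I(k(n, F(3)))) = √(3338 + (47/5 - (2 + 3)²/5 + 2*(2 + 3)/5)) = √(3338 + (47/5 - ⅕*5² + (⅖)*5)) = √(3338 + (47/5 - ⅕*25 + 2)) = √(3338 + (47/5 - 5 + 2)) = √(3338 + 32/5) = √(16722/5) = 3*√9290/5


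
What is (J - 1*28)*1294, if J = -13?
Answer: -53054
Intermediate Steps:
(J - 1*28)*1294 = (-13 - 1*28)*1294 = (-13 - 28)*1294 = -41*1294 = -53054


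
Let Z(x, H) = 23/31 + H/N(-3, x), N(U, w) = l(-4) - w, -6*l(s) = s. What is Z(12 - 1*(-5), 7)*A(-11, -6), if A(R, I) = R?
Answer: -748/217 ≈ -3.4470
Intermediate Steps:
l(s) = -s/6
N(U, w) = ⅔ - w (N(U, w) = -⅙*(-4) - w = ⅔ - w)
Z(x, H) = 23/31 + H/(⅔ - x)
Z(12 - 1*(-5), 7)*A(-11, -6) = ((-46 - 93*7 + 69*(12 - 1*(-5)))/(31*(-2 + 3*(12 - 1*(-5)))))*(-11) = ((-46 - 651 + 69*(12 + 5))/(31*(-2 + 3*(12 + 5))))*(-11) = ((-46 - 651 + 69*17)/(31*(-2 + 3*17)))*(-11) = ((-46 - 651 + 1173)/(31*(-2 + 51)))*(-11) = ((1/31)*476/49)*(-11) = ((1/31)*(1/49)*476)*(-11) = (68/217)*(-11) = -748/217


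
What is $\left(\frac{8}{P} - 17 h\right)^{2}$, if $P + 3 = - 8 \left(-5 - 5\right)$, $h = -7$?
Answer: $\frac{84107241}{5929} \approx 14186.0$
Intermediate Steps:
$P = 77$ ($P = -3 - 8 \left(-5 - 5\right) = -3 - -80 = -3 + 80 = 77$)
$\left(\frac{8}{P} - 17 h\right)^{2} = \left(\frac{8}{77} - -119\right)^{2} = \left(8 \cdot \frac{1}{77} + 119\right)^{2} = \left(\frac{8}{77} + 119\right)^{2} = \left(\frac{9171}{77}\right)^{2} = \frac{84107241}{5929}$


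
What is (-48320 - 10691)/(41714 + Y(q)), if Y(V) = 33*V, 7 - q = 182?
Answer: -59011/35939 ≈ -1.6420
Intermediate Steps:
q = -175 (q = 7 - 1*182 = 7 - 182 = -175)
(-48320 - 10691)/(41714 + Y(q)) = (-48320 - 10691)/(41714 + 33*(-175)) = -59011/(41714 - 5775) = -59011/35939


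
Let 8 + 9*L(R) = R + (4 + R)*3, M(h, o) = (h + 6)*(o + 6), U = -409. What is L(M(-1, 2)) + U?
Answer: -3517/9 ≈ -390.78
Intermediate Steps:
M(h, o) = (6 + h)*(6 + o)
L(R) = 4/9 + 4*R/9 (L(R) = -8/9 + (R + (4 + R)*3)/9 = -8/9 + (R + (12 + 3*R))/9 = -8/9 + (12 + 4*R)/9 = -8/9 + (4/3 + 4*R/9) = 4/9 + 4*R/9)
L(M(-1, 2)) + U = (4/9 + 4*(36 + 6*(-1) + 6*2 - 1*2)/9) - 409 = (4/9 + 4*(36 - 6 + 12 - 2)/9) - 409 = (4/9 + (4/9)*40) - 409 = (4/9 + 160/9) - 409 = 164/9 - 409 = -3517/9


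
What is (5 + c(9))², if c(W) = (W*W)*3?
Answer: 61504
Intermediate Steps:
c(W) = 3*W² (c(W) = W²*3 = 3*W²)
(5 + c(9))² = (5 + 3*9²)² = (5 + 3*81)² = (5 + 243)² = 248² = 61504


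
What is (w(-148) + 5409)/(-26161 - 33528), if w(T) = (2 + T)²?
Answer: -26725/59689 ≈ -0.44774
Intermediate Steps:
(w(-148) + 5409)/(-26161 - 33528) = ((2 - 148)² + 5409)/(-26161 - 33528) = ((-146)² + 5409)/(-59689) = (21316 + 5409)*(-1/59689) = 26725*(-1/59689) = -26725/59689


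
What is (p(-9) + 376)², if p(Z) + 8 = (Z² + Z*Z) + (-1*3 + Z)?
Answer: 268324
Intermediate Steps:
p(Z) = -11 + Z + 2*Z² (p(Z) = -8 + ((Z² + Z*Z) + (-1*3 + Z)) = -8 + ((Z² + Z²) + (-3 + Z)) = -8 + (2*Z² + (-3 + Z)) = -8 + (-3 + Z + 2*Z²) = -11 + Z + 2*Z²)
(p(-9) + 376)² = ((-11 - 9 + 2*(-9)²) + 376)² = ((-11 - 9 + 2*81) + 376)² = ((-11 - 9 + 162) + 376)² = (142 + 376)² = 518² = 268324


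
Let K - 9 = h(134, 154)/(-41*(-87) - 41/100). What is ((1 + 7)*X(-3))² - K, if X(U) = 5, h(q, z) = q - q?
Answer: 1591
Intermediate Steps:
h(q, z) = 0
K = 9 (K = 9 + 0/(-41*(-87) - 41/100) = 9 + 0/(3567 - 41*1/100) = 9 + 0/(3567 - 41/100) = 9 + 0/(356659/100) = 9 + 0*(100/356659) = 9 + 0 = 9)
((1 + 7)*X(-3))² - K = ((1 + 7)*5)² - 1*9 = (8*5)² - 9 = 40² - 9 = 1600 - 9 = 1591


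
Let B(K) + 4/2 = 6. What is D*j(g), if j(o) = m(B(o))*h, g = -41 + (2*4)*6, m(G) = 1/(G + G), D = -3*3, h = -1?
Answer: 9/8 ≈ 1.1250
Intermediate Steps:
B(K) = 4 (B(K) = -2 + 6 = 4)
D = -9
m(G) = 1/(2*G)
g = 7 (g = -41 + 8*6 = -41 + 48 = 7)
j(o) = -⅛ (j(o) = ((½)/4)*(-1) = ((½)*(¼))*(-1) = (⅛)*(-1) = -⅛)
D*j(g) = -9*(-⅛) = 9/8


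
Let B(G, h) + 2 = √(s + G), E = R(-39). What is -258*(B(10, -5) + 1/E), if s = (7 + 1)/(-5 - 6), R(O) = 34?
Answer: 8643/17 - 258*√1122/11 ≈ -277.23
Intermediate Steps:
E = 34
s = -8/11 (s = 8/(-11) = 8*(-1/11) = -8/11 ≈ -0.72727)
B(G, h) = -2 + √(-8/11 + G)
-258*(B(10, -5) + 1/E) = -258*((-2 + √(-88 + 121*10)/11) + 1/34) = -258*((-2 + √(-88 + 1210)/11) + 1/34) = -258*((-2 + √1122/11) + 1/34) = -258*(-67/34 + √1122/11) = 8643/17 - 258*√1122/11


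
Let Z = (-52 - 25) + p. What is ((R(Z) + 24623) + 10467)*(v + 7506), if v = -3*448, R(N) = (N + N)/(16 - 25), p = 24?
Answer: 648891464/3 ≈ 2.1630e+8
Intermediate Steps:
Z = -53 (Z = (-52 - 25) + 24 = -77 + 24 = -53)
R(N) = -2*N/9 (R(N) = (2*N)/(-9) = (2*N)*(-1/9) = -2*N/9)
v = -1344
((R(Z) + 24623) + 10467)*(v + 7506) = ((-2/9*(-53) + 24623) + 10467)*(-1344 + 7506) = ((106/9 + 24623) + 10467)*6162 = (221713/9 + 10467)*6162 = (315916/9)*6162 = 648891464/3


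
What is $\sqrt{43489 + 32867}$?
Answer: $6 \sqrt{2121} \approx 276.33$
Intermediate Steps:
$\sqrt{43489 + 32867} = \sqrt{76356} = 6 \sqrt{2121}$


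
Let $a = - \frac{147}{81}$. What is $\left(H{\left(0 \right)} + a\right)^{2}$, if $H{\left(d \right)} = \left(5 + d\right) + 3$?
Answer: $\frac{27889}{729} \approx 38.257$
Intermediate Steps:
$a = - \frac{49}{27}$ ($a = \left(-147\right) \frac{1}{81} = - \frac{49}{27} \approx -1.8148$)
$H{\left(d \right)} = 8 + d$
$\left(H{\left(0 \right)} + a\right)^{2} = \left(\left(8 + 0\right) - \frac{49}{27}\right)^{2} = \left(8 - \frac{49}{27}\right)^{2} = \left(\frac{167}{27}\right)^{2} = \frac{27889}{729}$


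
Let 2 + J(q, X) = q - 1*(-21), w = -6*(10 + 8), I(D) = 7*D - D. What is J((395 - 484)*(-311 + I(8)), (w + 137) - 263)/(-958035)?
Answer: -106/4335 ≈ -0.024452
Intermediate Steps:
I(D) = 6*D
w = -108 (w = -6*18 = -108)
J(q, X) = 19 + q (J(q, X) = -2 + (q - 1*(-21)) = -2 + (q + 21) = -2 + (21 + q) = 19 + q)
J((395 - 484)*(-311 + I(8)), (w + 137) - 263)/(-958035) = (19 + (395 - 484)*(-311 + 6*8))/(-958035) = (19 - 89*(-311 + 48))*(-1/958035) = (19 - 89*(-263))*(-1/958035) = (19 + 23407)*(-1/958035) = 23426*(-1/958035) = -106/4335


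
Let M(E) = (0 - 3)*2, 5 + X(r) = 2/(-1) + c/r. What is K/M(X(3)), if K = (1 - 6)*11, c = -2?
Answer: 55/6 ≈ 9.1667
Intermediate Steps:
X(r) = -7 - 2/r (X(r) = -5 + (2/(-1) - 2/r) = -5 + (2*(-1) - 2/r) = -5 + (-2 - 2/r) = -7 - 2/r)
K = -55 (K = -5*11 = -55)
M(E) = -6 (M(E) = -3*2 = -6)
K/M(X(3)) = -55/(-6) = -55*(-1/6) = 55/6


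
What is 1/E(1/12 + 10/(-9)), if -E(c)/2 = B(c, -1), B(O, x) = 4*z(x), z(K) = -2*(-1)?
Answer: -1/16 ≈ -0.062500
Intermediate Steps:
z(K) = 2
B(O, x) = 8 (B(O, x) = 4*2 = 8)
E(c) = -16 (E(c) = -2*8 = -16)
1/E(1/12 + 10/(-9)) = 1/(-16) = -1/16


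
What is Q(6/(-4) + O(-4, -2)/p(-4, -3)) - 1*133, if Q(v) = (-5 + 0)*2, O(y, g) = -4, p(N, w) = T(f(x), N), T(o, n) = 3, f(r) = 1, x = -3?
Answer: -143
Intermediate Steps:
p(N, w) = 3
Q(v) = -10 (Q(v) = -5*2 = -10)
Q(6/(-4) + O(-4, -2)/p(-4, -3)) - 1*133 = -10 - 1*133 = -10 - 133 = -143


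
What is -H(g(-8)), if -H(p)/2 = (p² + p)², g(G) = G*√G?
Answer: 523264 + 32768*I*√2 ≈ 5.2326e+5 + 46341.0*I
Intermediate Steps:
g(G) = G^(3/2)
H(p) = -2*(p + p²)² (H(p) = -2*(p² + p)² = -2*(p + p²)²)
-H(g(-8)) = -(-2)*((-8)^(3/2))²*(1 + (-8)^(3/2))² = -(-2)*(-16*I*√2)²*(1 - 16*I*√2)² = -(-2)*(-512)*(1 - 16*I*√2)² = -1024*(1 - 16*I*√2)²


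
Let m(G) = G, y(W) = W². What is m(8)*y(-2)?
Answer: 32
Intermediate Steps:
m(8)*y(-2) = 8*(-2)² = 8*4 = 32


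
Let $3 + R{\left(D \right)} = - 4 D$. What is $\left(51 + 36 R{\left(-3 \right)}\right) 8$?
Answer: $3000$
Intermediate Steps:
$R{\left(D \right)} = -3 - 4 D$
$\left(51 + 36 R{\left(-3 \right)}\right) 8 = \left(51 + 36 \left(-3 - -12\right)\right) 8 = \left(51 + 36 \left(-3 + 12\right)\right) 8 = \left(51 + 36 \cdot 9\right) 8 = \left(51 + 324\right) 8 = 375 \cdot 8 = 3000$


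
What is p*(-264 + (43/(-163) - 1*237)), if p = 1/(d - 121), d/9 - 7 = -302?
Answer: 40853/226244 ≈ 0.18057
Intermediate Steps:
d = -2655 (d = 63 + 9*(-302) = 63 - 2718 = -2655)
p = -1/2776 (p = 1/(-2655 - 121) = 1/(-2776) = -1/2776 ≈ -0.00036023)
p*(-264 + (43/(-163) - 1*237)) = -(-264 + (43/(-163) - 1*237))/2776 = -(-264 + (43*(-1/163) - 237))/2776 = -(-264 + (-43/163 - 237))/2776 = -(-264 - 38674/163)/2776 = -1/2776*(-81706/163) = 40853/226244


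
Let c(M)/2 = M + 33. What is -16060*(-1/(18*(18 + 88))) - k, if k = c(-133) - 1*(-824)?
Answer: -293633/477 ≈ -615.58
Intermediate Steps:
c(M) = 66 + 2*M (c(M) = 2*(M + 33) = 2*(33 + M) = 66 + 2*M)
k = 624 (k = (66 + 2*(-133)) - 1*(-824) = (66 - 266) + 824 = -200 + 824 = 624)
-16060*(-1/(18*(18 + 88))) - k = -16060*(-1/(18*(18 + 88))) - 1*624 = -16060/(106*(-18)) - 624 = -16060/(-1908) - 624 = -16060*(-1/1908) - 624 = 4015/477 - 624 = -293633/477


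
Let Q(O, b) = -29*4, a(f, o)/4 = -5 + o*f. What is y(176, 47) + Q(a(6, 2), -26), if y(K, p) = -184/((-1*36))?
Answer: -998/9 ≈ -110.89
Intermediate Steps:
a(f, o) = -20 + 4*f*o (a(f, o) = 4*(-5 + o*f) = 4*(-5 + f*o) = -20 + 4*f*o)
Q(O, b) = -116
y(K, p) = 46/9 (y(K, p) = -184/(-36) = -184*(-1/36) = 46/9)
y(176, 47) + Q(a(6, 2), -26) = 46/9 - 116 = -998/9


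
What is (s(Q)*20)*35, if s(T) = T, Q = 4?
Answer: 2800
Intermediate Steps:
(s(Q)*20)*35 = (4*20)*35 = 80*35 = 2800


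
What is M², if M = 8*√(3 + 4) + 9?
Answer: 529 + 144*√7 ≈ 909.99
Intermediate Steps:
M = 9 + 8*√7 (M = 8*√7 + 9 = 9 + 8*√7 ≈ 30.166)
M² = (9 + 8*√7)²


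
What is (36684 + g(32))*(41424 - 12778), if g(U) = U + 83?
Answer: 1054144154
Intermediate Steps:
g(U) = 83 + U
(36684 + g(32))*(41424 - 12778) = (36684 + (83 + 32))*(41424 - 12778) = (36684 + 115)*28646 = 36799*28646 = 1054144154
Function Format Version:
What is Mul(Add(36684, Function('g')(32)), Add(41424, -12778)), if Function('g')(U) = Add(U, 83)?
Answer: 1054144154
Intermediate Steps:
Function('g')(U) = Add(83, U)
Mul(Add(36684, Function('g')(32)), Add(41424, -12778)) = Mul(Add(36684, Add(83, 32)), Add(41424, -12778)) = Mul(Add(36684, 115), 28646) = Mul(36799, 28646) = 1054144154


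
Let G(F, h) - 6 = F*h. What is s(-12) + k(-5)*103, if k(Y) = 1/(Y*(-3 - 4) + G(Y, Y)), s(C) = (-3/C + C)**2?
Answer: 73721/528 ≈ 139.62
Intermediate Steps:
G(F, h) = 6 + F*h
s(C) = (C - 3/C)**2
k(Y) = 1/(6 + Y**2 - 7*Y) (k(Y) = 1/(Y*(-3 - 4) + (6 + Y*Y)) = 1/(Y*(-7) + (6 + Y**2)) = 1/(-7*Y + (6 + Y**2)) = 1/(6 + Y**2 - 7*Y))
s(-12) + k(-5)*103 = (-3 + (-12)**2)**2/(-12)**2 + 103/(6 + (-5)**2 - 7*(-5)) = (-3 + 144)**2/144 + 103/(6 + 25 + 35) = (1/144)*141**2 + 103/66 = (1/144)*19881 + (1/66)*103 = 2209/16 + 103/66 = 73721/528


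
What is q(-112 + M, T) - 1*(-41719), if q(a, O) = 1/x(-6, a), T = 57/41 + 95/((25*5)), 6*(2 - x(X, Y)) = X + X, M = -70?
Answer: 166877/4 ≈ 41719.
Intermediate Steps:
x(X, Y) = 2 - X/3 (x(X, Y) = 2 - (X + X)/6 = 2 - X/3)
T = 2204/1025 (T = 57*(1/41) + 95/125 = 57/41 + 95*(1/125) = 57/41 + 19/25 = 2204/1025 ≈ 2.1502)
q(a, O) = ¼ (q(a, O) = 1/(2 - ⅓*(-6)) = 1/(2 + 2) = 1/4 = ¼)
q(-112 + M, T) - 1*(-41719) = ¼ - 1*(-41719) = ¼ + 41719 = 166877/4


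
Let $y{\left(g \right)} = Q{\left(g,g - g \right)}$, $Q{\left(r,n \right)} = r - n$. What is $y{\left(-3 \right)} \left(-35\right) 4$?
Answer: $420$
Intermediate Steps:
$y{\left(g \right)} = g$ ($y{\left(g \right)} = g - \left(g - g\right) = g - 0 = g + 0 = g$)
$y{\left(-3 \right)} \left(-35\right) 4 = \left(-3\right) \left(-35\right) 4 = 105 \cdot 4 = 420$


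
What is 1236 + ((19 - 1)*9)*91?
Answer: 15978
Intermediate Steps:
1236 + ((19 - 1)*9)*91 = 1236 + (18*9)*91 = 1236 + 162*91 = 1236 + 14742 = 15978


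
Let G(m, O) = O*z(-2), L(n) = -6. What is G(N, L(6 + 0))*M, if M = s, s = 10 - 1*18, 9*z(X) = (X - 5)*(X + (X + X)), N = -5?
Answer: 224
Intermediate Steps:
z(X) = X*(-5 + X)/3 (z(X) = ((X - 5)*(X + (X + X)))/9 = ((-5 + X)*(X + 2*X))/9 = ((-5 + X)*(3*X))/9 = (3*X*(-5 + X))/9 = X*(-5 + X)/3)
G(m, O) = 14*O/3 (G(m, O) = O*((⅓)*(-2)*(-5 - 2)) = O*((⅓)*(-2)*(-7)) = O*(14/3) = 14*O/3)
s = -8 (s = 10 - 18 = -8)
M = -8
G(N, L(6 + 0))*M = ((14/3)*(-6))*(-8) = -28*(-8) = 224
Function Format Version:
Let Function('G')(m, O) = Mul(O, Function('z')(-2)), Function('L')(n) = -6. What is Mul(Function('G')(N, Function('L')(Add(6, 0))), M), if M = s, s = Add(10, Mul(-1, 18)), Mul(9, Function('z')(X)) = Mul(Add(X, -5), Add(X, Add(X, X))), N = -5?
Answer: 224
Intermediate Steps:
Function('z')(X) = Mul(Rational(1, 3), X, Add(-5, X)) (Function('z')(X) = Mul(Rational(1, 9), Mul(Add(X, -5), Add(X, Add(X, X)))) = Mul(Rational(1, 9), Mul(Add(-5, X), Add(X, Mul(2, X)))) = Mul(Rational(1, 9), Mul(Add(-5, X), Mul(3, X))) = Mul(Rational(1, 9), Mul(3, X, Add(-5, X))) = Mul(Rational(1, 3), X, Add(-5, X)))
Function('G')(m, O) = Mul(Rational(14, 3), O) (Function('G')(m, O) = Mul(O, Mul(Rational(1, 3), -2, Add(-5, -2))) = Mul(O, Mul(Rational(1, 3), -2, -7)) = Mul(O, Rational(14, 3)) = Mul(Rational(14, 3), O))
s = -8 (s = Add(10, -18) = -8)
M = -8
Mul(Function('G')(N, Function('L')(Add(6, 0))), M) = Mul(Mul(Rational(14, 3), -6), -8) = Mul(-28, -8) = 224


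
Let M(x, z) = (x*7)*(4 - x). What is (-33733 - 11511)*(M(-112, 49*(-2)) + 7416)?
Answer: 3779140832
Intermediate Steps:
M(x, z) = 7*x*(4 - x) (M(x, z) = (7*x)*(4 - x) = 7*x*(4 - x))
(-33733 - 11511)*(M(-112, 49*(-2)) + 7416) = (-33733 - 11511)*(7*(-112)*(4 - 1*(-112)) + 7416) = -45244*(7*(-112)*(4 + 112) + 7416) = -45244*(7*(-112)*116 + 7416) = -45244*(-90944 + 7416) = -45244*(-83528) = 3779140832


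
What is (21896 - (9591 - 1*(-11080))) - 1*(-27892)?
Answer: 29117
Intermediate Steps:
(21896 - (9591 - 1*(-11080))) - 1*(-27892) = (21896 - (9591 + 11080)) + 27892 = (21896 - 1*20671) + 27892 = (21896 - 20671) + 27892 = 1225 + 27892 = 29117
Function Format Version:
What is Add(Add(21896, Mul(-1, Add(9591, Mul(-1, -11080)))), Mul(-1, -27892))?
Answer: 29117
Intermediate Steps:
Add(Add(21896, Mul(-1, Add(9591, Mul(-1, -11080)))), Mul(-1, -27892)) = Add(Add(21896, Mul(-1, Add(9591, 11080))), 27892) = Add(Add(21896, Mul(-1, 20671)), 27892) = Add(Add(21896, -20671), 27892) = Add(1225, 27892) = 29117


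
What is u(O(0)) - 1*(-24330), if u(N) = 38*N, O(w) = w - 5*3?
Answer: 23760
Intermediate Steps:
O(w) = -15 + w (O(w) = w - 15 = -15 + w)
u(O(0)) - 1*(-24330) = 38*(-15 + 0) - 1*(-24330) = 38*(-15) + 24330 = -570 + 24330 = 23760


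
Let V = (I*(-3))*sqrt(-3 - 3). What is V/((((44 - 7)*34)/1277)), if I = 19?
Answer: -72789*I*sqrt(6)/1258 ≈ -141.73*I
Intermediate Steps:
V = -57*I*sqrt(6) (V = (19*(-3))*sqrt(-3 - 3) = -57*I*sqrt(6) ≈ -139.62*I)
V/((((44 - 7)*34)/1277)) = (-57*I*sqrt(6))/((((44 - 7)*34)/1277)) = (-57*I*sqrt(6))/(((37*34)*(1/1277))) = (-57*I*sqrt(6))/((1258*(1/1277))) = (-57*I*sqrt(6))/(1258/1277) = -57*I*sqrt(6)*(1277/1258) = -72789*I*sqrt(6)/1258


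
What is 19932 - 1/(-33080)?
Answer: 659350561/33080 ≈ 19932.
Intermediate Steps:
19932 - 1/(-33080) = 19932 - 1*(-1/33080) = 19932 + 1/33080 = 659350561/33080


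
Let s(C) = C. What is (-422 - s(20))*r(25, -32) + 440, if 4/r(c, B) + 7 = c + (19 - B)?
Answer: 28592/69 ≈ 414.38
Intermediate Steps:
r(c, B) = 4/(12 + c - B) (r(c, B) = 4/(-7 + (c + (19 - B))) = 4/(-7 + (19 + c - B)) = 4/(12 + c - B))
(-422 - s(20))*r(25, -32) + 440 = (-422 - 1*20)*(4/(12 + 25 - 1*(-32))) + 440 = (-422 - 20)*(4/(12 + 25 + 32)) + 440 = -1768/69 + 440 = 28592/69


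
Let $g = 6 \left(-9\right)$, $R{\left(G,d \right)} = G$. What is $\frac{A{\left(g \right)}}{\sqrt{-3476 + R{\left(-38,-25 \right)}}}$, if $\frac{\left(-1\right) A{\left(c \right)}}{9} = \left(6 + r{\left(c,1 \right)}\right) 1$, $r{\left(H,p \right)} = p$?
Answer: $\frac{9 i \sqrt{3514}}{502} \approx 1.0628 i$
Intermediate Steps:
$g = -54$
$A{\left(c \right)} = -63$ ($A{\left(c \right)} = - 9 \left(6 + 1\right) 1 = - 9 \cdot 7 \cdot 1 = \left(-9\right) 7 = -63$)
$\frac{A{\left(g \right)}}{\sqrt{-3476 + R{\left(-38,-25 \right)}}} = - \frac{63}{\sqrt{-3476 - 38}} = - \frac{63}{\sqrt{-3514}} = - \frac{63}{i \sqrt{3514}} = - 63 \left(- \frac{i \sqrt{3514}}{3514}\right) = \frac{9 i \sqrt{3514}}{502}$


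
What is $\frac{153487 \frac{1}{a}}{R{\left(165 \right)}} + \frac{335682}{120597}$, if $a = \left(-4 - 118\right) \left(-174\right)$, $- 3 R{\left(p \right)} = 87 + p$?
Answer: $\frac{3169737475}{1175097168} \approx 2.6974$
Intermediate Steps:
$R{\left(p \right)} = -29 - \frac{p}{3}$ ($R{\left(p \right)} = - \frac{87 + p}{3} = -29 - \frac{p}{3}$)
$a = 21228$ ($a = \left(-122\right) \left(-174\right) = 21228$)
$\frac{153487 \frac{1}{a}}{R{\left(165 \right)}} + \frac{335682}{120597} = \frac{153487 \cdot \frac{1}{21228}}{-29 - 55} + \frac{335682}{120597} = \frac{153487 \cdot \frac{1}{21228}}{-29 - 55} + 335682 \cdot \frac{1}{120597} = \frac{153487}{21228 \left(-84\right)} + \frac{111894}{40199} = \frac{153487}{21228} \left(- \frac{1}{84}\right) + \frac{111894}{40199} = - \frac{153487}{1783152} + \frac{111894}{40199} = \frac{3169737475}{1175097168}$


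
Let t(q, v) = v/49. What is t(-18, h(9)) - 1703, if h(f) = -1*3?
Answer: -83450/49 ≈ -1703.1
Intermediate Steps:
h(f) = -3
t(q, v) = v/49 (t(q, v) = v*(1/49) = v/49)
t(-18, h(9)) - 1703 = (1/49)*(-3) - 1703 = -3/49 - 1703 = -83450/49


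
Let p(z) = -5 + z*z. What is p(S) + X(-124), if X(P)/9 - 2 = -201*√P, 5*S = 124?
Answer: 15701/25 - 3618*I*√31 ≈ 628.04 - 20144.0*I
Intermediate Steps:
S = 124/5 (S = (⅕)*124 = 124/5 ≈ 24.800)
p(z) = -5 + z²
X(P) = 18 - 1809*√P (X(P) = 18 + 9*(-201*√P) = 18 - 1809*√P)
p(S) + X(-124) = (-5 + (124/5)²) + (18 - 3618*I*√31) = (-5 + 15376/25) + (18 - 3618*I*√31) = 15251/25 + (18 - 3618*I*√31) = 15701/25 - 3618*I*√31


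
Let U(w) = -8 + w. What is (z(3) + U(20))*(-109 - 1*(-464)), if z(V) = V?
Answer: 5325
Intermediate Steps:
(z(3) + U(20))*(-109 - 1*(-464)) = (3 + (-8 + 20))*(-109 - 1*(-464)) = (3 + 12)*(-109 + 464) = 15*355 = 5325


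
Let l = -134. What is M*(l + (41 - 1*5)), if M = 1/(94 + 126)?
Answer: -49/110 ≈ -0.44545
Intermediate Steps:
M = 1/220 ≈ 0.0045455
M*(l + (41 - 1*5)) = (-134 + (41 - 1*5))/220 = (-134 + (41 - 5))/220 = (-134 + 36)/220 = (1/220)*(-98) = -49/110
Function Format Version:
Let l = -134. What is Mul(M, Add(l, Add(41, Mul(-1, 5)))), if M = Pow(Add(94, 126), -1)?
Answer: Rational(-49, 110) ≈ -0.44545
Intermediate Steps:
M = Rational(1, 220) (M = Pow(220, -1) = Rational(1, 220) ≈ 0.0045455)
Mul(M, Add(l, Add(41, Mul(-1, 5)))) = Mul(Rational(1, 220), Add(-134, Add(41, Mul(-1, 5)))) = Mul(Rational(1, 220), Add(-134, Add(41, -5))) = Mul(Rational(1, 220), Add(-134, 36)) = Mul(Rational(1, 220), -98) = Rational(-49, 110)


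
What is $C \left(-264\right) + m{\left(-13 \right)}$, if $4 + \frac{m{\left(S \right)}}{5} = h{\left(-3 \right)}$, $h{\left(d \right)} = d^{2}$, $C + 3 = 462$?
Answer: $-121151$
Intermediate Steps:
$C = 459$ ($C = -3 + 462 = 459$)
$m{\left(S \right)} = 25$ ($m{\left(S \right)} = -20 + 5 \left(-3\right)^{2} = -20 + 5 \cdot 9 = -20 + 45 = 25$)
$C \left(-264\right) + m{\left(-13 \right)} = 459 \left(-264\right) + 25 = -121176 + 25 = -121151$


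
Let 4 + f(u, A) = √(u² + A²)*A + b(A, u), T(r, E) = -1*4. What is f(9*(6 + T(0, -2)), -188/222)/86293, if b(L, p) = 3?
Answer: -1/86293 - 188*√1000210/1063216053 ≈ -0.00018843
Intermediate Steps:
T(r, E) = -4
f(u, A) = -1 + A*√(A² + u²) (f(u, A) = -4 + (√(u² + A²)*A + 3) = -4 + (√(A² + u²)*A + 3) = -4 + (A*√(A² + u²) + 3) = -4 + (3 + A*√(A² + u²)) = -1 + A*√(A² + u²))
f(9*(6 + T(0, -2)), -188/222)/86293 = (-1 + (-188/222)*√((-188/222)² + (9*(6 - 4))²))/86293 = (-1 + (-188*1/222)*√((-188*1/222)² + (9*2)²))*(1/86293) = (-1 - 94*√((-94/111)² + 18²)/111)*(1/86293) = (-1 - 94*√(8836/12321 + 324)/111)*(1/86293) = (-1 - 188*√1000210/12321)*(1/86293) = -1/86293 - 188*√1000210/1063216053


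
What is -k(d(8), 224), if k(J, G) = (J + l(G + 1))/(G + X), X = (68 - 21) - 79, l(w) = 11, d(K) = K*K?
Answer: -25/64 ≈ -0.39063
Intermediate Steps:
d(K) = K²
X = -32 (X = 47 - 79 = -32)
k(J, G) = (11 + J)/(-32 + G) (k(J, G) = (J + 11)/(G - 32) = (11 + J)/(-32 + G))
-k(d(8), 224) = -(11 + 8²)/(-32 + 224) = -(11 + 64)/192 = -75/192 = -1*25/64 = -25/64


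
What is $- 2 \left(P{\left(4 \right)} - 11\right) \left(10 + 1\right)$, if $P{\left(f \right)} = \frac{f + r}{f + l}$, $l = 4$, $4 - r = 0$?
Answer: $220$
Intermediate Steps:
$r = 4$ ($r = 4 - 0 = 4 + 0 = 4$)
$P{\left(f \right)} = 1$ ($P{\left(f \right)} = \frac{f + 4}{f + 4} = \frac{4 + f}{4 + f} = 1$)
$- 2 \left(P{\left(4 \right)} - 11\right) \left(10 + 1\right) = - 2 \left(1 - 11\right) \left(10 + 1\right) = - 2 \left(\left(-10\right) 11\right) = \left(-2\right) \left(-110\right) = 220$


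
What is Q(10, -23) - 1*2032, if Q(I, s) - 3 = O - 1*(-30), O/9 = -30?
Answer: -2269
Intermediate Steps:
O = -270 (O = 9*(-30) = -270)
Q(I, s) = -237 (Q(I, s) = 3 + (-270 - 1*(-30)) = 3 + (-270 + 30) = 3 - 240 = -237)
Q(10, -23) - 1*2032 = -237 - 1*2032 = -237 - 2032 = -2269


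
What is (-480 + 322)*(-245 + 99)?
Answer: 23068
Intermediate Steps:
(-480 + 322)*(-245 + 99) = -158*(-146) = 23068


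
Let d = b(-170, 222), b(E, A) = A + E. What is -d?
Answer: -52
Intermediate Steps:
d = 52 (d = 222 - 170 = 52)
-d = -1*52 = -52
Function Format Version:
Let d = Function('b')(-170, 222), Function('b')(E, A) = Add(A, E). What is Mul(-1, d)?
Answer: -52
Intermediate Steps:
d = 52 (d = Add(222, -170) = 52)
Mul(-1, d) = Mul(-1, 52) = -52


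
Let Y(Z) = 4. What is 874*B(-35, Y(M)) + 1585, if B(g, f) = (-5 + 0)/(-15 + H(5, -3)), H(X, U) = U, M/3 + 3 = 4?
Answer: 16450/9 ≈ 1827.8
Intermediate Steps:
M = 3 (M = -9 + 3*4 = -9 + 12 = 3)
B(g, f) = 5/18 (B(g, f) = (-5 + 0)/(-15 - 3) = -5/(-18) = -5*(-1/18) = 5/18)
874*B(-35, Y(M)) + 1585 = 874*(5/18) + 1585 = 2185/9 + 1585 = 16450/9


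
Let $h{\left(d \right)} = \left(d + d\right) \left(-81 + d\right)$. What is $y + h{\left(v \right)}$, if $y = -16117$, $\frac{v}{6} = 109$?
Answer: $733367$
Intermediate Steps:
$v = 654$ ($v = 6 \cdot 109 = 654$)
$h{\left(d \right)} = 2 d \left(-81 + d\right)$
$y + h{\left(v \right)} = -16117 + 2 \cdot 654 \left(-81 + 654\right) = -16117 + 2 \cdot 654 \cdot 573 = -16117 + 749484 = 733367$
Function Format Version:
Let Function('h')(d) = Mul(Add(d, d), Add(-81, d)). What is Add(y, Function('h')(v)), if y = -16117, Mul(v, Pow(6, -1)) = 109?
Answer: 733367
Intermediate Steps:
v = 654 (v = Mul(6, 109) = 654)
Function('h')(d) = Mul(2, d, Add(-81, d)) (Function('h')(d) = Mul(Mul(2, d), Add(-81, d)) = Mul(2, d, Add(-81, d)))
Add(y, Function('h')(v)) = Add(-16117, Mul(2, 654, Add(-81, 654))) = Add(-16117, Mul(2, 654, 573)) = Add(-16117, 749484) = 733367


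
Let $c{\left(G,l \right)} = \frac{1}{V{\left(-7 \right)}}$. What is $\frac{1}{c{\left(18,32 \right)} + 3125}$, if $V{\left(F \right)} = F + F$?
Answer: $\frac{14}{43749} \approx 0.00032001$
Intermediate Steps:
$V{\left(F \right)} = 2 F$
$c{\left(G,l \right)} = - \frac{1}{14}$ ($c{\left(G,l \right)} = \frac{1}{2 \left(-7\right)} = \frac{1}{-14} = - \frac{1}{14}$)
$\frac{1}{c{\left(18,32 \right)} + 3125} = \frac{1}{- \frac{1}{14} + 3125} = \frac{1}{\frac{43749}{14}} = \frac{14}{43749}$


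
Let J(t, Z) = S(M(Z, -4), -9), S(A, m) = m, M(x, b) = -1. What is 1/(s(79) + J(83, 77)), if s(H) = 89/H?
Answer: -79/622 ≈ -0.12701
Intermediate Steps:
J(t, Z) = -9
1/(s(79) + J(83, 77)) = 1/(89/79 - 9) = 1/(-622/79) = -79/622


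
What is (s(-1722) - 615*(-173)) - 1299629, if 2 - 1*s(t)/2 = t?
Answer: -1189786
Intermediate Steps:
s(t) = 4 - 2*t
(s(-1722) - 615*(-173)) - 1299629 = ((4 - 2*(-1722)) - 615*(-173)) - 1299629 = ((4 + 3444) + 106395) - 1299629 = (3448 + 106395) - 1299629 = 109843 - 1299629 = -1189786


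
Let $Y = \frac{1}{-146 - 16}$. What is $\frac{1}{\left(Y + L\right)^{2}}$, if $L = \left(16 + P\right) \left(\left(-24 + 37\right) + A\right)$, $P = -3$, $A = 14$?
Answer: $\frac{26244}{3233173321} \approx 8.1171 \cdot 10^{-6}$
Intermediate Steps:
$Y = - \frac{1}{162}$ ($Y = \frac{1}{-162} = - \frac{1}{162} \approx -0.0061728$)
$L = 351$ ($L = \left(16 - 3\right) \left(\left(-24 + 37\right) + 14\right) = 13 \left(13 + 14\right) = 13 \cdot 27 = 351$)
$\frac{1}{\left(Y + L\right)^{2}} = \frac{1}{\left(- \frac{1}{162} + 351\right)^{2}} = \frac{1}{\left(\frac{56861}{162}\right)^{2}} = \frac{1}{\frac{3233173321}{26244}} = \frac{26244}{3233173321}$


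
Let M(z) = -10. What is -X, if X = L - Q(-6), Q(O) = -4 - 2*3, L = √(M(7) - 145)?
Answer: -10 - I*√155 ≈ -10.0 - 12.45*I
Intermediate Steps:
L = I*√155 (L = √(-10 - 145) = √(-155) = I*√155 ≈ 12.45*I)
Q(O) = -10 (Q(O) = -4 - 6 = -10)
X = 10 + I*√155 (X = I*√155 - 1*(-10) = I*√155 + 10 = 10 + I*√155 ≈ 10.0 + 12.45*I)
-X = -(10 + I*√155) = -10 - I*√155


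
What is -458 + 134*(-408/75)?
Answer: -29674/25 ≈ -1187.0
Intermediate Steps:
-458 + 134*(-408/75) = -458 + 134*(-408*1/75) = -458 + 134*(-136/25) = -458 - 18224/25 = -29674/25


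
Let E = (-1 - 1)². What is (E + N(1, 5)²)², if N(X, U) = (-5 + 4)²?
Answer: 25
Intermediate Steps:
N(X, U) = 1 (N(X, U) = (-1)² = 1)
E = 4 (E = (-2)² = 4)
(E + N(1, 5)²)² = (4 + 1²)² = (4 + 1)² = 5² = 25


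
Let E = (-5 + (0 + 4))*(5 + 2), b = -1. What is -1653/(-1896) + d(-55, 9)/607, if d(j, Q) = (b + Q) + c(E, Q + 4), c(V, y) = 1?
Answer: 340145/383624 ≈ 0.88666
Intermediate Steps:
E = -7 (E = (-5 + 4)*7 = -1*7 = -7)
d(j, Q) = Q (d(j, Q) = (-1 + Q) + 1 = Q)
-1653/(-1896) + d(-55, 9)/607 = -1653/(-1896) + 9/607 = -1653*(-1/1896) + 9*(1/607) = 551/632 + 9/607 = 340145/383624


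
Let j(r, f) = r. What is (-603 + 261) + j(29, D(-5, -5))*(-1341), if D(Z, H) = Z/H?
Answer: -39231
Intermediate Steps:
(-603 + 261) + j(29, D(-5, -5))*(-1341) = (-603 + 261) + 29*(-1341) = -342 - 38889 = -39231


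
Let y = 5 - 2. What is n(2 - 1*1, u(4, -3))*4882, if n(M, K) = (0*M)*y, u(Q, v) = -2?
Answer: 0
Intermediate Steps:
y = 3
n(M, K) = 0 (n(M, K) = (0*M)*3 = 0*3 = 0)
n(2 - 1*1, u(4, -3))*4882 = 0*4882 = 0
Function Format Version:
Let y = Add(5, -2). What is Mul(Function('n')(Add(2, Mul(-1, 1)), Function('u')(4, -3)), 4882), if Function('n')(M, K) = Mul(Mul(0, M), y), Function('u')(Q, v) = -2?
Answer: 0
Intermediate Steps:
y = 3
Function('n')(M, K) = 0 (Function('n')(M, K) = Mul(Mul(0, M), 3) = Mul(0, 3) = 0)
Mul(Function('n')(Add(2, Mul(-1, 1)), Function('u')(4, -3)), 4882) = Mul(0, 4882) = 0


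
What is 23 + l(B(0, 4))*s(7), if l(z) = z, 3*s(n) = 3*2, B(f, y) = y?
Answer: 31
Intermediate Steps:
s(n) = 2 (s(n) = (3*2)/3 = (⅓)*6 = 2)
23 + l(B(0, 4))*s(7) = 23 + 4*2 = 23 + 8 = 31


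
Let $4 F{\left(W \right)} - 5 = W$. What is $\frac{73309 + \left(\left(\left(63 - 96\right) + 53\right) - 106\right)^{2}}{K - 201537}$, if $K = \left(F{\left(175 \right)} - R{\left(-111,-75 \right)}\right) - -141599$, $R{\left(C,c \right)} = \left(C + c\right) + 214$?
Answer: $- \frac{80705}{59921} \approx -1.3469$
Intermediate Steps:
$R{\left(C,c \right)} = 214 + C + c$
$F{\left(W \right)} = \frac{5}{4} + \frac{W}{4}$
$K = 141616$ ($K = \left(\left(\frac{5}{4} + \frac{1}{4} \cdot 175\right) - \left(214 - 111 - 75\right)\right) - -141599 = \left(\left(\frac{5}{4} + \frac{175}{4}\right) - 28\right) + 141599 = \left(45 - 28\right) + 141599 = 17 + 141599 = 141616$)
$\frac{73309 + \left(\left(\left(63 - 96\right) + 53\right) - 106\right)^{2}}{K - 201537} = \frac{73309 + \left(\left(\left(63 - 96\right) + 53\right) - 106\right)^{2}}{141616 - 201537} = \frac{73309 + \left(\left(-33 + 53\right) - 106\right)^{2}}{-59921} = \left(73309 + \left(20 - 106\right)^{2}\right) \left(- \frac{1}{59921}\right) = \left(73309 + \left(-86\right)^{2}\right) \left(- \frac{1}{59921}\right) = \left(73309 + 7396\right) \left(- \frac{1}{59921}\right) = 80705 \left(- \frac{1}{59921}\right) = - \frac{80705}{59921}$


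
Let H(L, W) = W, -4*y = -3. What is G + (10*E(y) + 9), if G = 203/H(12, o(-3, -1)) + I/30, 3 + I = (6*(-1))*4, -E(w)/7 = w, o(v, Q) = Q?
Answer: -1237/5 ≈ -247.40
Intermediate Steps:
y = ¾ (y = -¼*(-3) = ¾ ≈ 0.75000)
E(w) = -7*w
I = -27 (I = -3 + (6*(-1))*4 = -3 - 6*4 = -3 - 24 = -27)
G = -2039/10 (G = 203/(-1) - 27/30 = 203*(-1) - 27*1/30 = -203 - 9/10 = -2039/10 ≈ -203.90)
G + (10*E(y) + 9) = -2039/10 + (10*(-7*¾) + 9) = -2039/10 + (10*(-21/4) + 9) = -2039/10 + (-105/2 + 9) = -2039/10 - 87/2 = -1237/5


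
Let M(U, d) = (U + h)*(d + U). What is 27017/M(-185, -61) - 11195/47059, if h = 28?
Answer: 839019713/1817512698 ≈ 0.46163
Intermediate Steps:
M(U, d) = (28 + U)*(U + d) (M(U, d) = (U + 28)*(d + U) = (28 + U)*(U + d))
27017/M(-185, -61) - 11195/47059 = 27017/((-185)² + 28*(-185) + 28*(-61) - 185*(-61)) - 11195/47059 = 27017/(34225 - 5180 - 1708 + 11285) - 11195*1/47059 = 27017/38622 - 11195/47059 = 839019713/1817512698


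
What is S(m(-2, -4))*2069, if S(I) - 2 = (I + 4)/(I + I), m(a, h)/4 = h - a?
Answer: 18621/4 ≈ 4655.3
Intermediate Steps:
m(a, h) = -4*a + 4*h (m(a, h) = 4*(h - a) = -4*a + 4*h)
S(I) = 2 + (4 + I)/(2*I) (S(I) = 2 + (I + 4)/(I + I) = 2 + (4 + I)/((2*I)) = 2 + (4 + I)*(1/(2*I)) = 2 + (4 + I)/(2*I))
S(m(-2, -4))*2069 = (5/2 + 2/(-4*(-2) + 4*(-4)))*2069 = (5/2 + 2/(8 - 16))*2069 = (5/2 + 2/(-8))*2069 = (5/2 + 2*(-1/8))*2069 = (5/2 - 1/4)*2069 = (9/4)*2069 = 18621/4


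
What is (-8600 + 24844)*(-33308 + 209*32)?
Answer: -432415280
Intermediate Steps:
(-8600 + 24844)*(-33308 + 209*32) = 16244*(-33308 + 6688) = 16244*(-26620) = -432415280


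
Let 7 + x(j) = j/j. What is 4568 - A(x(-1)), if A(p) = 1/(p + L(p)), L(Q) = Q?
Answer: 54817/12 ≈ 4568.1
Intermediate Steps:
x(j) = -6 (x(j) = -7 + j/j = -7 + 1 = -6)
A(p) = 1/(2*p) (A(p) = 1/(p + p) = 1/(2*p))
4568 - A(x(-1)) = 4568 - 1/(2*(-6)) = 4568 - (-1)/(2*6) = 4568 - 1*(-1/12) = 4568 + 1/12 = 54817/12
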